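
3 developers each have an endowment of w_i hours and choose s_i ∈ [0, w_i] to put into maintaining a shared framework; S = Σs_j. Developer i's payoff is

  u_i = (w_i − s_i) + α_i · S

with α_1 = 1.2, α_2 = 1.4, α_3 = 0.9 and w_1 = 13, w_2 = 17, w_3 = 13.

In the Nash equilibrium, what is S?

∂u_i/∂s_i = α_i − 1, so developer i contributes w_i if α_i > 1, else 0.
α_i > 1 for i ∈ {1, 2}; NE contributions (13, 17, 0), S = 30.

30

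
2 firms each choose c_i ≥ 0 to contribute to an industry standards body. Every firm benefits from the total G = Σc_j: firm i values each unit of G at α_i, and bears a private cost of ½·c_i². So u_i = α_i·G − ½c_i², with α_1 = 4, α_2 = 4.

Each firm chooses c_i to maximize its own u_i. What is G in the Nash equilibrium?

8

Firm i's FOC: ∂u_i/∂c_i = α_i − c_i = 0, so c_i* = α_i.
NE contributions = (4, 4); G = 8.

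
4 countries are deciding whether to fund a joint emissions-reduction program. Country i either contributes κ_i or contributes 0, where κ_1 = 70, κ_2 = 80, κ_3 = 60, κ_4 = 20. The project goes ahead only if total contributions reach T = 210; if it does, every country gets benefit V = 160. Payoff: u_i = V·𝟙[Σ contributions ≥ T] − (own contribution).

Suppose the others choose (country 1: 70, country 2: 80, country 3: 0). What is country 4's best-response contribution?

Others' total = 150. Even contributing 20 gives 170 < 210: no benefit either way.
Best response: 0.

0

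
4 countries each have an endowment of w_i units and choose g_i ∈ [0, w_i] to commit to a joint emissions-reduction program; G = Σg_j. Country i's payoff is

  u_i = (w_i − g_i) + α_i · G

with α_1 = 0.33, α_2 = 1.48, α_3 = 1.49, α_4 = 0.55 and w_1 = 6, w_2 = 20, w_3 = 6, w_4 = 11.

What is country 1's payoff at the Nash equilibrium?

∂u_i/∂g_i = α_i − 1, so country i contributes w_i if α_i > 1, else 0.
α_i > 1 for i ∈ {2, 3}; NE contributions (0, 20, 6, 0), G = 26.
u_1 = (6 − 0) + 0.33·26 = 14.58.

14.58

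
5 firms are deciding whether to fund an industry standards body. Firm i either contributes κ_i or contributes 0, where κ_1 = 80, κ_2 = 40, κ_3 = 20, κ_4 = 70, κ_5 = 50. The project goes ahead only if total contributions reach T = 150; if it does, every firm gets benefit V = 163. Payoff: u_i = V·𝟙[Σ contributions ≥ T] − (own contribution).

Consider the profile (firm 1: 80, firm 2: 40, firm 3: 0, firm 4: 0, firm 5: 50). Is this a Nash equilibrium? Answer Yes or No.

Yes

Total = 170 ≥ 150: provided.
Firm 1 (pledges 80, payoff 83): dropping to 0 → total 90, payoff 0. No gain.
Firm 2 (pledges 40, payoff 123): dropping to 0 → total 130, payoff 0. No gain.
Firm 3 (pledges 0, payoff 163): pledging 20 → total 190, payoff 143. No gain.
Firm 4 (pledges 0, payoff 163): pledging 70 → total 240, payoff 93. No gain.
Firm 5 (pledges 50, payoff 113): dropping to 0 → total 120, payoff 0. No gain.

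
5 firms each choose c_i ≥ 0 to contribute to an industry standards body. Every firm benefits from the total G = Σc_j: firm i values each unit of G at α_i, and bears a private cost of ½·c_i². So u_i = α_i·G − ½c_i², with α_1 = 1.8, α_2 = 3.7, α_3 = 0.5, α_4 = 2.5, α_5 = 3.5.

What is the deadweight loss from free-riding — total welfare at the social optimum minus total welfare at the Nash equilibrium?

Firm i's FOC: ∂u_i/∂c_i = α_i − c_i = 0, so c_i* = α_i.
NE contributions = (1.8, 3.7, 0.5, 2.5, 3.5); G = 12.
W^NE = (Σα)·G − ½Σα_i² = 12² − ½·35.68 = 126.16.
Planner sets c_i = Σα_j = 12 for every i, so G^SO = 5·12 = 60.
W^SO = (Σα)·G^SO − ½·5·(Σα)² = (5/2)·12² = 360.
Deadweight loss = W^SO − W^NE = 233.84.

233.84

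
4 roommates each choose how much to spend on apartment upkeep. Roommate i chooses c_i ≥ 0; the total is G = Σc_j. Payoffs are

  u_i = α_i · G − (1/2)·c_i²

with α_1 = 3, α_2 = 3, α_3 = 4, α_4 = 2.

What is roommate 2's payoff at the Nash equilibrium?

31.5

Roommate i's FOC: ∂u_i/∂c_i = α_i − c_i = 0, so c_i* = α_i.
NE contributions = (3, 3, 4, 2); G = 12.
u_2 = α_2·G − ½·(c_2)² = 3·12 − ½·3² = 31.5.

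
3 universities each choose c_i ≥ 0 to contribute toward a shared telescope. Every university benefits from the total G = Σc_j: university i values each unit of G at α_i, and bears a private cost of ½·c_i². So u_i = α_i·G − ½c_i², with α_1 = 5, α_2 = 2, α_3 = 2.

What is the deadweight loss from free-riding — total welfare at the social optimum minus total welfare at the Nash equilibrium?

57

University i's FOC: ∂u_i/∂c_i = α_i − c_i = 0, so c_i* = α_i.
NE contributions = (5, 2, 2); G = 9.
W^NE = (Σα)·G − ½Σα_i² = 9² − ½·33 = 64.5.
Planner sets c_i = Σα_j = 9 for every i, so G^SO = 3·9 = 27.
W^SO = (Σα)·G^SO − ½·3·(Σα)² = (3/2)·9² = 121.5.
Deadweight loss = W^SO − W^NE = 57.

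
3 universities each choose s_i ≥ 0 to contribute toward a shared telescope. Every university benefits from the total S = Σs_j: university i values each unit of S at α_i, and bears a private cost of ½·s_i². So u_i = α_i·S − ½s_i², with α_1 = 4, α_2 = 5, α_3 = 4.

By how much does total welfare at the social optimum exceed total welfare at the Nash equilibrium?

University i's FOC: ∂u_i/∂s_i = α_i − s_i = 0, so s_i* = α_i.
NE contributions = (4, 5, 4); S = 13.
W^NE = (Σα)·S − ½Σα_i² = 13² − ½·57 = 140.5.
Planner sets s_i = Σα_j = 13 for every i, so S^SO = 3·13 = 39.
W^SO = (Σα)·S^SO − ½·3·(Σα)² = (3/2)·13² = 253.5.
Deadweight loss = W^SO − W^NE = 113.

113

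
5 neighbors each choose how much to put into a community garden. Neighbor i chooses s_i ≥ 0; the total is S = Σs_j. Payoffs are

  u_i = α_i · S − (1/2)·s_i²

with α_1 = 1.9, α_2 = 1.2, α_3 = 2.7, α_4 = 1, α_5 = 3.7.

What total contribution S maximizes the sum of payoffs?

Planner FOC: ∂(Σu_j)/∂s_i = (Σα_j) − s_i = 0, so s_i^SO = Σα_j = 10.5 for every i; S^SO = 52.5.

52.5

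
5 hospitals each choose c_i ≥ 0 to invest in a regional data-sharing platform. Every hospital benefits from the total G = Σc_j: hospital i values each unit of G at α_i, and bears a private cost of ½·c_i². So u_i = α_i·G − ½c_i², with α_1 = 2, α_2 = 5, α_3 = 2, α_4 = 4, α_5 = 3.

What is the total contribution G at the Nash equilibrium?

Hospital i's FOC: ∂u_i/∂c_i = α_i − c_i = 0, so c_i* = α_i.
NE contributions = (2, 5, 2, 4, 3); G = 16.

16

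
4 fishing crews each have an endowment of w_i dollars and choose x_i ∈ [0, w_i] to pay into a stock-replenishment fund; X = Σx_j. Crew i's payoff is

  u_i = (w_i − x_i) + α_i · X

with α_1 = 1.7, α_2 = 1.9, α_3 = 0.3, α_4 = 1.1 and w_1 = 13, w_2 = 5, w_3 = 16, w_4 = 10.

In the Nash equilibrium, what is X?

∂u_i/∂x_i = α_i − 1, so crew i contributes w_i if α_i > 1, else 0.
α_i > 1 for i ∈ {1, 2, 4}; NE contributions (13, 5, 0, 10), X = 28.

28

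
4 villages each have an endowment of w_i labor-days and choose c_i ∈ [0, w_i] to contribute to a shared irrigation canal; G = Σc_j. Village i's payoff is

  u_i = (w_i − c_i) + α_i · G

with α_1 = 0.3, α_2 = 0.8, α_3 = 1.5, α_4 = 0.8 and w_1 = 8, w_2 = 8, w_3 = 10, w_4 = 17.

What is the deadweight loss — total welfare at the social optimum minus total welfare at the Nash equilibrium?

∂u_i/∂c_i = α_i − 1, so village i contributes w_i if α_i > 1, else 0.
α_i > 1 for i ∈ {3}; NE contributions (0, 0, 10, 0), G = 10.
W^NE = Σw_i − G^NE + (Σα_i)·G^NE = 43 + 2.4·10 = 67.
Planner: ∂(Σu_j)/∂c_i = Σα_j − 1 = 2.4 > 0, so everyone contributes w_i; G^SO = 43, W^SO = 43 + 2.4·43 = 146.2.
Deadweight loss = 79.2.

79.2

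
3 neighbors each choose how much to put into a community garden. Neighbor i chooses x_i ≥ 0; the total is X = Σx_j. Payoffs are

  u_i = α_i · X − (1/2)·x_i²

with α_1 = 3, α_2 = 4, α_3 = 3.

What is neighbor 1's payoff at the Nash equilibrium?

25.5

Neighbor i's FOC: ∂u_i/∂x_i = α_i − x_i = 0, so x_i* = α_i.
NE contributions = (3, 4, 3); X = 10.
u_1 = α_1·X − ½·(x_1)² = 3·10 − ½·3² = 25.5.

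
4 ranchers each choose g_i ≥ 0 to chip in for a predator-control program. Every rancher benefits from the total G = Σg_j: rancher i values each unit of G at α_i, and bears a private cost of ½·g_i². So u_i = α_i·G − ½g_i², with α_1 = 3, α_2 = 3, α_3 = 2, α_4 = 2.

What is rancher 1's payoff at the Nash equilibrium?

25.5

Rancher i's FOC: ∂u_i/∂g_i = α_i − g_i = 0, so g_i* = α_i.
NE contributions = (3, 3, 2, 2); G = 10.
u_1 = α_1·G − ½·(g_1)² = 3·10 − ½·3² = 25.5.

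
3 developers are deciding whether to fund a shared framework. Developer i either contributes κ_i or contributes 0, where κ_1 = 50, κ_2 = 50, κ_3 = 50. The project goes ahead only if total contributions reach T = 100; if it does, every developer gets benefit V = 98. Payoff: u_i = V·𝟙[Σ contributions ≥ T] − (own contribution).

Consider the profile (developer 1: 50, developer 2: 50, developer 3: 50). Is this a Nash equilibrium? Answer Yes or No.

No

Total = 150 ≥ 100: provided.
Developer 1 (pledges 50, payoff 48): dropping to 0 → total 100, payoff 98. Profitable deviation.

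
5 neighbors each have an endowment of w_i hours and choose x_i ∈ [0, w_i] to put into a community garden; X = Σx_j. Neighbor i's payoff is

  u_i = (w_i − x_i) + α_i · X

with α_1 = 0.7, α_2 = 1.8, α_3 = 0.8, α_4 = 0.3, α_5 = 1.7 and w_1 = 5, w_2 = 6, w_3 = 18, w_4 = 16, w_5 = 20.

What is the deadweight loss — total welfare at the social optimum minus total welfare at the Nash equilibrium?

167.7

∂u_i/∂x_i = α_i − 1, so neighbor i contributes w_i if α_i > 1, else 0.
α_i > 1 for i ∈ {2, 5}; NE contributions (0, 6, 0, 0, 20), X = 26.
W^NE = Σw_i − X^NE + (Σα_i)·X^NE = 65 + 4.3·26 = 176.8.
Planner: ∂(Σu_j)/∂x_i = Σα_j − 1 = 4.3 > 0, so everyone contributes w_i; X^SO = 65, W^SO = 65 + 4.3·65 = 344.5.
Deadweight loss = 167.7.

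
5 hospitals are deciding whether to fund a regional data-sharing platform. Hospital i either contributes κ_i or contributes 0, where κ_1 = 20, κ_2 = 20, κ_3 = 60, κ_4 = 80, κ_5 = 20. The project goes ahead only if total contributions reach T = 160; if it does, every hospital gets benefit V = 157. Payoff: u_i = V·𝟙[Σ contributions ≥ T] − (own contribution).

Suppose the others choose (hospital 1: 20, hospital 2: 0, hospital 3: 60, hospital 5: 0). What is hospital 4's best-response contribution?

80

Others' total = 80. Contributing 80 brings total to 160 ≥ 160: gain V − κ_4 = 77.
Best response: 80.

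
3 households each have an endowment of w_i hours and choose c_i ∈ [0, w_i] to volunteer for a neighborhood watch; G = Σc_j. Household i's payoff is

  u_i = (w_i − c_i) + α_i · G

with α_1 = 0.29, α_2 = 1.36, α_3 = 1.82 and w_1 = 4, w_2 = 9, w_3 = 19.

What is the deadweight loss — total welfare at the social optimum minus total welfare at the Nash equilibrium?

9.88

∂u_i/∂c_i = α_i − 1, so household i contributes w_i if α_i > 1, else 0.
α_i > 1 for i ∈ {2, 3}; NE contributions (0, 9, 19), G = 28.
W^NE = Σw_i − G^NE + (Σα_i)·G^NE = 32 + 2.47·28 = 101.16.
Planner: ∂(Σu_j)/∂c_i = Σα_j − 1 = 2.47 > 0, so everyone contributes w_i; G^SO = 32, W^SO = 32 + 2.47·32 = 111.04.
Deadweight loss = 9.88.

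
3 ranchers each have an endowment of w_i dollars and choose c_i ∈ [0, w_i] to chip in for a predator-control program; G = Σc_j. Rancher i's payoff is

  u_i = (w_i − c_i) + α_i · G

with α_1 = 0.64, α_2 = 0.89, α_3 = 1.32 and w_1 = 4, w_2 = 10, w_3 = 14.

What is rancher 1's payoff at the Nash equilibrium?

∂u_i/∂c_i = α_i − 1, so rancher i contributes w_i if α_i > 1, else 0.
α_i > 1 for i ∈ {3}; NE contributions (0, 0, 14), G = 14.
u_1 = (4 − 0) + 0.64·14 = 12.96.

12.96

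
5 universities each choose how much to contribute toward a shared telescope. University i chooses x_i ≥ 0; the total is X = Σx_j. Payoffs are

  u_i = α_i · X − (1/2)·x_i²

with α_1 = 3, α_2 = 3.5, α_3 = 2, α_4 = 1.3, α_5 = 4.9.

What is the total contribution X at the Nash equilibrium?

14.7

University i's FOC: ∂u_i/∂x_i = α_i − x_i = 0, so x_i* = α_i.
NE contributions = (3, 3.5, 2, 1.3, 4.9); X = 14.7.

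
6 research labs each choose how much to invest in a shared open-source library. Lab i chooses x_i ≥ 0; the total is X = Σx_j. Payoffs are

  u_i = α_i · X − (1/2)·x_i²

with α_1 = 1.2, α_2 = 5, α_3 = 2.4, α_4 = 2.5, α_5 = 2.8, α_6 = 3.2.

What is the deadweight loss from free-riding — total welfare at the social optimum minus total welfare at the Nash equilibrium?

Lab i's FOC: ∂u_i/∂x_i = α_i − x_i = 0, so x_i* = α_i.
NE contributions = (1.2, 5, 2.4, 2.5, 2.8, 3.2); X = 17.1.
W^NE = (Σα)·X − ½Σα_i² = 17.1² − ½·56.53 = 264.145.
Planner sets x_i = Σα_j = 17.1 for every i, so X^SO = 6·17.1 = 102.6.
W^SO = (Σα)·X^SO − ½·6·(Σα)² = (6/2)·17.1² = 877.23.
Deadweight loss = W^SO − W^NE = 613.085.

613.085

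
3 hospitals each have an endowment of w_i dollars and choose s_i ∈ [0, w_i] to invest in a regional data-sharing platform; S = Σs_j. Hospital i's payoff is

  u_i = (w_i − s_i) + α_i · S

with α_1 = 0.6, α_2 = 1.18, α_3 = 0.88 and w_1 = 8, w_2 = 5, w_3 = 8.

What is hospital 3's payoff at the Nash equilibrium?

12.4

∂u_i/∂s_i = α_i − 1, so hospital i contributes w_i if α_i > 1, else 0.
α_i > 1 for i ∈ {2}; NE contributions (0, 5, 0), S = 5.
u_3 = (8 − 0) + 0.88·5 = 12.4.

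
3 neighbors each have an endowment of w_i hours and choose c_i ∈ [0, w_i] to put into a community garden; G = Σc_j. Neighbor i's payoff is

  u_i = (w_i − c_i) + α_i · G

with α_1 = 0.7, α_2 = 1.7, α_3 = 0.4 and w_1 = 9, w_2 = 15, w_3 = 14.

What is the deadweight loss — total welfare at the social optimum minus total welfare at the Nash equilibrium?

41.4

∂u_i/∂c_i = α_i − 1, so neighbor i contributes w_i if α_i > 1, else 0.
α_i > 1 for i ∈ {2}; NE contributions (0, 15, 0), G = 15.
W^NE = Σw_i − G^NE + (Σα_i)·G^NE = 38 + 1.8·15 = 65.
Planner: ∂(Σu_j)/∂c_i = Σα_j − 1 = 1.8 > 0, so everyone contributes w_i; G^SO = 38, W^SO = 38 + 1.8·38 = 106.4.
Deadweight loss = 41.4.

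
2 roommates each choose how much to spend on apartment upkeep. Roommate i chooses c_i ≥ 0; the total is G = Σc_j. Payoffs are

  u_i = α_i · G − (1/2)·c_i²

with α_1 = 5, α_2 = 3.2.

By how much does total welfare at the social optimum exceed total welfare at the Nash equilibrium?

Roommate i's FOC: ∂u_i/∂c_i = α_i − c_i = 0, so c_i* = α_i.
NE contributions = (5, 3.2); G = 8.2.
W^NE = (Σα)·G − ½Σα_i² = 8.2² − ½·35.24 = 49.62.
Planner sets c_i = Σα_j = 8.2 for every i, so G^SO = 2·8.2 = 16.4.
W^SO = (Σα)·G^SO − ½·2·(Σα)² = (2/2)·8.2² = 67.24.
Deadweight loss = W^SO − W^NE = 17.62.

17.62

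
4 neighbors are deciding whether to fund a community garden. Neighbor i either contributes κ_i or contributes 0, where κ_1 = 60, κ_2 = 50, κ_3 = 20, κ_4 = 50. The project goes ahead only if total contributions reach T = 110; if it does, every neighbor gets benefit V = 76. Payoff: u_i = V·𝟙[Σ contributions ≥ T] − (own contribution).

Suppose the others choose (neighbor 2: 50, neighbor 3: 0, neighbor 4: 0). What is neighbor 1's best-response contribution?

Others' total = 50. Contributing 60 brings total to 110 ≥ 110: gain V − κ_1 = 16.
Best response: 60.

60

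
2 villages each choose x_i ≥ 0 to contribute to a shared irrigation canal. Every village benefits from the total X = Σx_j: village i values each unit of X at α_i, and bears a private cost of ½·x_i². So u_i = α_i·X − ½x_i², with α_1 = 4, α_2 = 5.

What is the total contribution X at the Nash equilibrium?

Village i's FOC: ∂u_i/∂x_i = α_i − x_i = 0, so x_i* = α_i.
NE contributions = (4, 5); X = 9.

9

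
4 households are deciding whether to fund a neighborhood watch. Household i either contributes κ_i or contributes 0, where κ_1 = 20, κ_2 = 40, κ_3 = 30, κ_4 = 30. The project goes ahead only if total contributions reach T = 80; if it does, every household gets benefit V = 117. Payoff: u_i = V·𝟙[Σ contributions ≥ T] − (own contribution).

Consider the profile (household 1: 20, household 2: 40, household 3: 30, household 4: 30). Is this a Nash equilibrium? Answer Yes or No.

Total = 120 ≥ 80: provided.
Household 1 (pledges 20, payoff 97): dropping to 0 → total 100, payoff 117. Profitable deviation.

No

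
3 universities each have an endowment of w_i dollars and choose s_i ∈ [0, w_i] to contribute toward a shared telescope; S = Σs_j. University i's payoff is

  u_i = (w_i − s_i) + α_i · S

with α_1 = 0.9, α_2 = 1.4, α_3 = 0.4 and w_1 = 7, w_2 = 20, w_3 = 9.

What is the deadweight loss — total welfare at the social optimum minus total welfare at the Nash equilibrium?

∂u_i/∂s_i = α_i − 1, so university i contributes w_i if α_i > 1, else 0.
α_i > 1 for i ∈ {2}; NE contributions (0, 20, 0), S = 20.
W^NE = Σw_i − S^NE + (Σα_i)·S^NE = 36 + 1.7·20 = 70.
Planner: ∂(Σu_j)/∂s_i = Σα_j − 1 = 1.7 > 0, so everyone contributes w_i; S^SO = 36, W^SO = 36 + 1.7·36 = 97.2.
Deadweight loss = 27.2.

27.2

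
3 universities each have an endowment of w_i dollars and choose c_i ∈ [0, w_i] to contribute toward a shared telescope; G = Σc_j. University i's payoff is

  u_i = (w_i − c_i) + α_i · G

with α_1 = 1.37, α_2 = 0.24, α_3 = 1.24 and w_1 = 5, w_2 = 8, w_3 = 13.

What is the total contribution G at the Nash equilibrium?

18

∂u_i/∂c_i = α_i − 1, so university i contributes w_i if α_i > 1, else 0.
α_i > 1 for i ∈ {1, 3}; NE contributions (5, 0, 13), G = 18.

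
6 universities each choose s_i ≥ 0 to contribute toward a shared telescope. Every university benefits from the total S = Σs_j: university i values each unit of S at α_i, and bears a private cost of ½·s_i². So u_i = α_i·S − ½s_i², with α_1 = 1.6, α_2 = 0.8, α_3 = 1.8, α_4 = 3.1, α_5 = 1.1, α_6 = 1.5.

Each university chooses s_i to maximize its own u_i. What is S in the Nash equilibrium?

9.9

University i's FOC: ∂u_i/∂s_i = α_i − s_i = 0, so s_i* = α_i.
NE contributions = (1.6, 0.8, 1.8, 3.1, 1.1, 1.5); S = 9.9.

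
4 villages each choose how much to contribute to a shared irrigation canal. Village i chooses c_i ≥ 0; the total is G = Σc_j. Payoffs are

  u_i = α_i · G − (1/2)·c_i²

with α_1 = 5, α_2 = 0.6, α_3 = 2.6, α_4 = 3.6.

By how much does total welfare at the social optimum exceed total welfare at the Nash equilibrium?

161.78

Village i's FOC: ∂u_i/∂c_i = α_i − c_i = 0, so c_i* = α_i.
NE contributions = (5, 0.6, 2.6, 3.6); G = 11.8.
W^NE = (Σα)·G − ½Σα_i² = 11.8² − ½·45.08 = 116.7.
Planner sets c_i = Σα_j = 11.8 for every i, so G^SO = 4·11.8 = 47.2.
W^SO = (Σα)·G^SO − ½·4·(Σα)² = (4/2)·11.8² = 278.48.
Deadweight loss = W^SO − W^NE = 161.78.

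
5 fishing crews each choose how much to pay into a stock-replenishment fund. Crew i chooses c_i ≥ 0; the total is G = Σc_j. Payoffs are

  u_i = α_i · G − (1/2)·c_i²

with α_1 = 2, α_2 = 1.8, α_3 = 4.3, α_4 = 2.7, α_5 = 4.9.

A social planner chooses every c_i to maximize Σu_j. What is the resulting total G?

Planner FOC: ∂(Σu_j)/∂c_i = (Σα_j) − c_i = 0, so c_i^SO = Σα_j = 15.7 for every i; G^SO = 78.5.

78.5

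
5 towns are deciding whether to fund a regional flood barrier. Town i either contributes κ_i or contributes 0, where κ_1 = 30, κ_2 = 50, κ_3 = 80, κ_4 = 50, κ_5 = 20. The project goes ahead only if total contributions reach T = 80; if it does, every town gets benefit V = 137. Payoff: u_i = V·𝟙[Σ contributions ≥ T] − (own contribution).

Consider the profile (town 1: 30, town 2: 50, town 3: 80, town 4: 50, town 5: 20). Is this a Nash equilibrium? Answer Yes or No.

Total = 230 ≥ 80: provided.
Town 1 (pledges 30, payoff 107): dropping to 0 → total 200, payoff 137. Profitable deviation.

No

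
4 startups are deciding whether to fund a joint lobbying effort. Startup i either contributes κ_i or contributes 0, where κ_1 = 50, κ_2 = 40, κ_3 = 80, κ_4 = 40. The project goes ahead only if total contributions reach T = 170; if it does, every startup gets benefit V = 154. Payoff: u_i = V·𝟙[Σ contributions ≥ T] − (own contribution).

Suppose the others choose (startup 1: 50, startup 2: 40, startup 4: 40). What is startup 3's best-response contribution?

Others' total = 130. Contributing 80 brings total to 210 ≥ 170: gain V − κ_3 = 74.
Best response: 80.

80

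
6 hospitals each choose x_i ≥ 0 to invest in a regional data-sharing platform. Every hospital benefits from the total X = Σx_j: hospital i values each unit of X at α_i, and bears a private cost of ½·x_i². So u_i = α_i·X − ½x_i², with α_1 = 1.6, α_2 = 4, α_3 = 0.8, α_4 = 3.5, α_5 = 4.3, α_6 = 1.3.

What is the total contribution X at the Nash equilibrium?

15.5

Hospital i's FOC: ∂u_i/∂x_i = α_i − x_i = 0, so x_i* = α_i.
NE contributions = (1.6, 4, 0.8, 3.5, 4.3, 1.3); X = 15.5.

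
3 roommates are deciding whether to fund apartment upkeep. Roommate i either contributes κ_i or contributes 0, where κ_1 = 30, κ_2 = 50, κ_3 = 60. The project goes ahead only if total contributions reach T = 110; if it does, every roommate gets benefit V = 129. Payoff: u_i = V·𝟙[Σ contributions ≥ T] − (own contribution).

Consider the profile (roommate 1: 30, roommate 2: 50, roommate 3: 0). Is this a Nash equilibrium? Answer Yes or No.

Total = 80 < 110: not provided.
Roommate 1 (pledges 30, payoff -30): dropping to 0 → total 50, payoff 0. Profitable deviation.

No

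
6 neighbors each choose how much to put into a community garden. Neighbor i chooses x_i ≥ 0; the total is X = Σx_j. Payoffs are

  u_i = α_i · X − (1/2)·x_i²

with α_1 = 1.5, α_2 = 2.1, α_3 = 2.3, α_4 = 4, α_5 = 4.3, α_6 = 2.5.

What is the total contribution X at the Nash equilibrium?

16.7

Neighbor i's FOC: ∂u_i/∂x_i = α_i − x_i = 0, so x_i* = α_i.
NE contributions = (1.5, 2.1, 2.3, 4, 4.3, 2.5); X = 16.7.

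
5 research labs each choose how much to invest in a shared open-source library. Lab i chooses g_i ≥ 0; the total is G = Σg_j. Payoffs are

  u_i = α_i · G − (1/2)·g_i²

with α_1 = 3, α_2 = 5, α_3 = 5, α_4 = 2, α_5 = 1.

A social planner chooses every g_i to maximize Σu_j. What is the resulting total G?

Planner FOC: ∂(Σu_j)/∂g_i = (Σα_j) − g_i = 0, so g_i^SO = Σα_j = 16 for every i; G^SO = 80.

80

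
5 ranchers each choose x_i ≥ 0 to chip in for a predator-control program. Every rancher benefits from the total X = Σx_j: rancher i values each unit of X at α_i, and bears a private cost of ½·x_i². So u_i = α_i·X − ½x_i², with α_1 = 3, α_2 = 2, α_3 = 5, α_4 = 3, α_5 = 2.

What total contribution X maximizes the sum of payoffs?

Planner FOC: ∂(Σu_j)/∂x_i = (Σα_j) − x_i = 0, so x_i^SO = Σα_j = 15 for every i; X^SO = 75.

75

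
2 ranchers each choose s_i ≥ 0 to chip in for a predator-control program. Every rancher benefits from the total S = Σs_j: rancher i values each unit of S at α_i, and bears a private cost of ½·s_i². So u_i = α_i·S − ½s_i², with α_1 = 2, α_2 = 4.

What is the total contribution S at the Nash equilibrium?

6

Rancher i's FOC: ∂u_i/∂s_i = α_i − s_i = 0, so s_i* = α_i.
NE contributions = (2, 4); S = 6.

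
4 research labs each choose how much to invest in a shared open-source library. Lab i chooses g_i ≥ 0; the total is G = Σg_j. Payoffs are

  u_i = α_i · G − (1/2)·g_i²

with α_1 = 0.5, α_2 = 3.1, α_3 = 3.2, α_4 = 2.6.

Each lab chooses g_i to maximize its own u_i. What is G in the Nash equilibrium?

9.4

Lab i's FOC: ∂u_i/∂g_i = α_i − g_i = 0, so g_i* = α_i.
NE contributions = (0.5, 3.1, 3.2, 2.6); G = 9.4.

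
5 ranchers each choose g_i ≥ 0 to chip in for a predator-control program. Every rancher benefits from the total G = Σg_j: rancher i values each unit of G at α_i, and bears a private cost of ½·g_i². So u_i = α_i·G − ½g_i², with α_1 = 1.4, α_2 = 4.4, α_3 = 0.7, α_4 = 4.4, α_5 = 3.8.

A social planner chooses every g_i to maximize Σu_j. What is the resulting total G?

Planner FOC: ∂(Σu_j)/∂g_i = (Σα_j) − g_i = 0, so g_i^SO = Σα_j = 14.7 for every i; G^SO = 73.5.

73.5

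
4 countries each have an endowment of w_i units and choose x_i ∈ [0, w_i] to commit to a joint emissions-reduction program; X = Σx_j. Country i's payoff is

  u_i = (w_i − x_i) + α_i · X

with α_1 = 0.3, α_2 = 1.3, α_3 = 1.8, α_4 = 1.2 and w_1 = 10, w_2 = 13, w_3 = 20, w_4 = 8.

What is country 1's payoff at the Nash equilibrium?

∂u_i/∂x_i = α_i − 1, so country i contributes w_i if α_i > 1, else 0.
α_i > 1 for i ∈ {2, 3, 4}; NE contributions (0, 13, 20, 8), X = 41.
u_1 = (10 − 0) + 0.3·41 = 22.3.

22.3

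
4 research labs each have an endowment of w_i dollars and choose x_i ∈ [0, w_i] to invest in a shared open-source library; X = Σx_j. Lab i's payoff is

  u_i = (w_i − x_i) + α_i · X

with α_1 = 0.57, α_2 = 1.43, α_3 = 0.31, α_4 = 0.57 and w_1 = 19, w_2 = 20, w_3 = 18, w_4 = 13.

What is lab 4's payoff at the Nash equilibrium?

24.4

∂u_i/∂x_i = α_i − 1, so lab i contributes w_i if α_i > 1, else 0.
α_i > 1 for i ∈ {2}; NE contributions (0, 20, 0, 0), X = 20.
u_4 = (13 − 0) + 0.57·20 = 24.4.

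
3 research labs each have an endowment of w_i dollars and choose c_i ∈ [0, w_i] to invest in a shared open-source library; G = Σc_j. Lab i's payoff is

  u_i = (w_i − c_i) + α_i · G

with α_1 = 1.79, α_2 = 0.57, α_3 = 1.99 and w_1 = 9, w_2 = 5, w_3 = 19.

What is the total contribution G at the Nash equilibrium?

28

∂u_i/∂c_i = α_i − 1, so lab i contributes w_i if α_i > 1, else 0.
α_i > 1 for i ∈ {1, 3}; NE contributions (9, 0, 19), G = 28.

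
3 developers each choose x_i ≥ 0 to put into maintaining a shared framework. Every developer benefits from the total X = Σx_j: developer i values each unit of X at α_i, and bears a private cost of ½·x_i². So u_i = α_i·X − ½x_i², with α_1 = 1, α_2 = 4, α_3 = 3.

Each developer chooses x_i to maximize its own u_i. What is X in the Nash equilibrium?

Developer i's FOC: ∂u_i/∂x_i = α_i − x_i = 0, so x_i* = α_i.
NE contributions = (1, 4, 3); X = 8.

8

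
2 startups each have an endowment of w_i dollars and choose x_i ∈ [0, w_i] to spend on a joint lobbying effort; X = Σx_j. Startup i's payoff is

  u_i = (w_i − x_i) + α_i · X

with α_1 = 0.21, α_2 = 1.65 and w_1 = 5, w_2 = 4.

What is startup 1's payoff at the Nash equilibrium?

5.84

∂u_i/∂x_i = α_i − 1, so startup i contributes w_i if α_i > 1, else 0.
α_i > 1 for i ∈ {2}; NE contributions (0, 4), X = 4.
u_1 = (5 − 0) + 0.21·4 = 5.84.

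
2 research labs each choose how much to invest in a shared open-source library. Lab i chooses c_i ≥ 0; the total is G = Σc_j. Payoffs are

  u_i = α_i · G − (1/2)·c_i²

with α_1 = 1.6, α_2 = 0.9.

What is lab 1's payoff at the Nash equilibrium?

2.72

Lab i's FOC: ∂u_i/∂c_i = α_i − c_i = 0, so c_i* = α_i.
NE contributions = (1.6, 0.9); G = 2.5.
u_1 = α_1·G − ½·(c_1)² = 1.6·2.5 − ½·1.6² = 2.72.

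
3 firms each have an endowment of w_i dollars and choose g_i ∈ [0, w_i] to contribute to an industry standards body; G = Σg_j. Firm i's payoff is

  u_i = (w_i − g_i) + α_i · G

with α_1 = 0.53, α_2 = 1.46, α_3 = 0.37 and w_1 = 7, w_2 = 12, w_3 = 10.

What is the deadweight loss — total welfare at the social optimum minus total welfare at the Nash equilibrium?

23.12

∂u_i/∂g_i = α_i − 1, so firm i contributes w_i if α_i > 1, else 0.
α_i > 1 for i ∈ {2}; NE contributions (0, 12, 0), G = 12.
W^NE = Σw_i − G^NE + (Σα_i)·G^NE = 29 + 1.36·12 = 45.32.
Planner: ∂(Σu_j)/∂g_i = Σα_j − 1 = 1.36 > 0, so everyone contributes w_i; G^SO = 29, W^SO = 29 + 1.36·29 = 68.44.
Deadweight loss = 23.12.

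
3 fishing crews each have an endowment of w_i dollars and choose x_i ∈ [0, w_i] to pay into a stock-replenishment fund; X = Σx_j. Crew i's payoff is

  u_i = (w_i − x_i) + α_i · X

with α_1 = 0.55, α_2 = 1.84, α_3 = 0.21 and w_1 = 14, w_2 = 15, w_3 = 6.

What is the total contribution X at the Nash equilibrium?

15

∂u_i/∂x_i = α_i − 1, so crew i contributes w_i if α_i > 1, else 0.
α_i > 1 for i ∈ {2}; NE contributions (0, 15, 0), X = 15.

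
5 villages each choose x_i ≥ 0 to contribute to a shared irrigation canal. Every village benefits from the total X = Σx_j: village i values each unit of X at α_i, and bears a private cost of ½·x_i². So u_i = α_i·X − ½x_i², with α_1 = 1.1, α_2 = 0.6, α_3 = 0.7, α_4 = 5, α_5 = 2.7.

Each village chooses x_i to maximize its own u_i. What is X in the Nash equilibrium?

10.1

Village i's FOC: ∂u_i/∂x_i = α_i − x_i = 0, so x_i* = α_i.
NE contributions = (1.1, 0.6, 0.7, 5, 2.7); X = 10.1.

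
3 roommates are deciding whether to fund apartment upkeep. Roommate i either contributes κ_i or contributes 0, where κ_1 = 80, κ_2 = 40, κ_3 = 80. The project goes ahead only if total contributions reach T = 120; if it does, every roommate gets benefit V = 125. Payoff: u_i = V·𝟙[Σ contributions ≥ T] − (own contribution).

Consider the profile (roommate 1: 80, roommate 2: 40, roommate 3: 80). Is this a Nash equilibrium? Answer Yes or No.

No

Total = 200 ≥ 120: provided.
Roommate 1 (pledges 80, payoff 45): dropping to 0 → total 120, payoff 125. Profitable deviation.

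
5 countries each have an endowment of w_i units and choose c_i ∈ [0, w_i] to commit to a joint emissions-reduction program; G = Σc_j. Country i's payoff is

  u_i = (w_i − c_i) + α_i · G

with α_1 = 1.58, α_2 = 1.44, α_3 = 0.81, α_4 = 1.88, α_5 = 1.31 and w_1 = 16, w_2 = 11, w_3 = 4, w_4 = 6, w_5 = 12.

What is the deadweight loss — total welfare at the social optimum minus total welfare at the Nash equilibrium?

24.08

∂u_i/∂c_i = α_i − 1, so country i contributes w_i if α_i > 1, else 0.
α_i > 1 for i ∈ {1, 2, 4, 5}; NE contributions (16, 11, 0, 6, 12), G = 45.
W^NE = Σw_i − G^NE + (Σα_i)·G^NE = 49 + 6.02·45 = 319.9.
Planner: ∂(Σu_j)/∂c_i = Σα_j − 1 = 6.02 > 0, so everyone contributes w_i; G^SO = 49, W^SO = 49 + 6.02·49 = 343.98.
Deadweight loss = 24.08.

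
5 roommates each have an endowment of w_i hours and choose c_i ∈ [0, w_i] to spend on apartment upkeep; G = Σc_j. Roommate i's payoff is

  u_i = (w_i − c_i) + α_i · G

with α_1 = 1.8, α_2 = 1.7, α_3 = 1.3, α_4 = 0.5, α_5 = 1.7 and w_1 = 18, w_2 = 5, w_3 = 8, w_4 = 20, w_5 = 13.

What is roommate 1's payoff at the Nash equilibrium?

∂u_i/∂c_i = α_i − 1, so roommate i contributes w_i if α_i > 1, else 0.
α_i > 1 for i ∈ {1, 2, 3, 5}; NE contributions (18, 5, 8, 0, 13), G = 44.
u_1 = (18 − 18) + 1.8·44 = 79.2.

79.2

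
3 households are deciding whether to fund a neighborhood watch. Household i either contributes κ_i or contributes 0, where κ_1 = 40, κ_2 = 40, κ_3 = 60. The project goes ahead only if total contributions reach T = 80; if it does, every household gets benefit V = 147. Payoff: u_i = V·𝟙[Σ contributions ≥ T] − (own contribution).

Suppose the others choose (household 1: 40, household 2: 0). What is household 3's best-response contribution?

Others' total = 40. Contributing 60 brings total to 100 ≥ 80: gain V − κ_3 = 87.
Best response: 60.

60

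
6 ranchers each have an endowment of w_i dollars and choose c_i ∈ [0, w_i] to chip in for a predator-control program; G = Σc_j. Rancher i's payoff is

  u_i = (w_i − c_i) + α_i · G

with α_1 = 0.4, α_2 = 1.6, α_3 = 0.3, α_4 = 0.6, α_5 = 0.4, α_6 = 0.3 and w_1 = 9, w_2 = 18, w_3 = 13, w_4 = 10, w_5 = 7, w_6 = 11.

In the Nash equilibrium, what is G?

∂u_i/∂c_i = α_i − 1, so rancher i contributes w_i if α_i > 1, else 0.
α_i > 1 for i ∈ {2}; NE contributions (0, 18, 0, 0, 0, 0), G = 18.

18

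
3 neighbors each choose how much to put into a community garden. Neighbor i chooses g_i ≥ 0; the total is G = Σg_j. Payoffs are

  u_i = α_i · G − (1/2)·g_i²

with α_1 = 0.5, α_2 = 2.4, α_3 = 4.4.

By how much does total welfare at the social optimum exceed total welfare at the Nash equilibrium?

39.33

Neighbor i's FOC: ∂u_i/∂g_i = α_i − g_i = 0, so g_i* = α_i.
NE contributions = (0.5, 2.4, 4.4); G = 7.3.
W^NE = (Σα)·G − ½Σα_i² = 7.3² − ½·25.37 = 40.605.
Planner sets g_i = Σα_j = 7.3 for every i, so G^SO = 3·7.3 = 21.9.
W^SO = (Σα)·G^SO − ½·3·(Σα)² = (3/2)·7.3² = 79.935.
Deadweight loss = W^SO − W^NE = 39.33.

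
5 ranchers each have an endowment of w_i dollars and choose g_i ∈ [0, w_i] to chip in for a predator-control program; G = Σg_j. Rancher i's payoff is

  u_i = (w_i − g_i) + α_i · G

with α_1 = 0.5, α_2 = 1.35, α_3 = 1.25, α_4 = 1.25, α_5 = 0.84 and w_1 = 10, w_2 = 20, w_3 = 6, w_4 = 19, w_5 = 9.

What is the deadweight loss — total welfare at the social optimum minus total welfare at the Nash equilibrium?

∂u_i/∂g_i = α_i − 1, so rancher i contributes w_i if α_i > 1, else 0.
α_i > 1 for i ∈ {2, 3, 4}; NE contributions (0, 20, 6, 19, 0), G = 45.
W^NE = Σw_i − G^NE + (Σα_i)·G^NE = 64 + 4.19·45 = 252.55.
Planner: ∂(Σu_j)/∂g_i = Σα_j − 1 = 4.19 > 0, so everyone contributes w_i; G^SO = 64, W^SO = 64 + 4.19·64 = 332.16.
Deadweight loss = 79.61.

79.61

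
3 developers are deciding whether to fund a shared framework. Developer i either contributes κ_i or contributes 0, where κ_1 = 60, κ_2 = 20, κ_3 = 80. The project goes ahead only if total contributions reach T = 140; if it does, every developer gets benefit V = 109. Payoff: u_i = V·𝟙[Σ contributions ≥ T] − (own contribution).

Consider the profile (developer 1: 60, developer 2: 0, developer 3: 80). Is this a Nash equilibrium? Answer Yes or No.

Total = 140 ≥ 140: provided.
Developer 1 (pledges 60, payoff 49): dropping to 0 → total 80, payoff 0. No gain.
Developer 2 (pledges 0, payoff 109): pledging 20 → total 160, payoff 89. No gain.
Developer 3 (pledges 80, payoff 29): dropping to 0 → total 60, payoff 0. No gain.

Yes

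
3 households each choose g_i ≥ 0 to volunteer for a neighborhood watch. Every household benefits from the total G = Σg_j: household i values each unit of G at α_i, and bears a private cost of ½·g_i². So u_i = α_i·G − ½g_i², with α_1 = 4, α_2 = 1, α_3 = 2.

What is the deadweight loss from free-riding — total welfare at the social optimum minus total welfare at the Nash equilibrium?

Household i's FOC: ∂u_i/∂g_i = α_i − g_i = 0, so g_i* = α_i.
NE contributions = (4, 1, 2); G = 7.
W^NE = (Σα)·G − ½Σα_i² = 7² − ½·21 = 38.5.
Planner sets g_i = Σα_j = 7 for every i, so G^SO = 3·7 = 21.
W^SO = (Σα)·G^SO − ½·3·(Σα)² = (3/2)·7² = 73.5.
Deadweight loss = W^SO − W^NE = 35.

35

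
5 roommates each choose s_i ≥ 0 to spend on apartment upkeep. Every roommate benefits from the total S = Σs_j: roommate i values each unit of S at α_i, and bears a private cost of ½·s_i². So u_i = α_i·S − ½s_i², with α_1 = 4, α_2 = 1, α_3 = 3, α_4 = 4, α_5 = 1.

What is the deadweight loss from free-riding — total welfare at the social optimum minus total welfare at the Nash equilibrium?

275

Roommate i's FOC: ∂u_i/∂s_i = α_i − s_i = 0, so s_i* = α_i.
NE contributions = (4, 1, 3, 4, 1); S = 13.
W^NE = (Σα)·S − ½Σα_i² = 13² − ½·43 = 147.5.
Planner sets s_i = Σα_j = 13 for every i, so S^SO = 5·13 = 65.
W^SO = (Σα)·S^SO − ½·5·(Σα)² = (5/2)·13² = 422.5.
Deadweight loss = W^SO − W^NE = 275.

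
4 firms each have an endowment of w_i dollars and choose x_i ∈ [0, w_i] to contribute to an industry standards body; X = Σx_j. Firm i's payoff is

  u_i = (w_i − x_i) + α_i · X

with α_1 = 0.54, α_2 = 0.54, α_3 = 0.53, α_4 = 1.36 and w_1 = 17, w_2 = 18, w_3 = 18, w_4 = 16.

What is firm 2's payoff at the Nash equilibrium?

26.64

∂u_i/∂x_i = α_i − 1, so firm i contributes w_i if α_i > 1, else 0.
α_i > 1 for i ∈ {4}; NE contributions (0, 0, 0, 16), X = 16.
u_2 = (18 − 0) + 0.54·16 = 26.64.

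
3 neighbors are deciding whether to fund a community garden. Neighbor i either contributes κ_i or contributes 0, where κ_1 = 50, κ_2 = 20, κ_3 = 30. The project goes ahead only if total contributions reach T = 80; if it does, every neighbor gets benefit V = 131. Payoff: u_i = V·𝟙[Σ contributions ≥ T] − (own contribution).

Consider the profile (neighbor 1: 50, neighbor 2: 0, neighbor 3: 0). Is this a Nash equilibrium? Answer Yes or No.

Total = 50 < 80: not provided.
Neighbor 1 (pledges 50, payoff -50): dropping to 0 → total 0, payoff 0. Profitable deviation.

No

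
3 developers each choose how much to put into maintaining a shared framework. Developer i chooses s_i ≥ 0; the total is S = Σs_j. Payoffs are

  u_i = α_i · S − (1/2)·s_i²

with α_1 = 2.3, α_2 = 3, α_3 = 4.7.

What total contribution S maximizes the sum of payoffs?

Planner FOC: ∂(Σu_j)/∂s_i = (Σα_j) − s_i = 0, so s_i^SO = Σα_j = 10 for every i; S^SO = 30.

30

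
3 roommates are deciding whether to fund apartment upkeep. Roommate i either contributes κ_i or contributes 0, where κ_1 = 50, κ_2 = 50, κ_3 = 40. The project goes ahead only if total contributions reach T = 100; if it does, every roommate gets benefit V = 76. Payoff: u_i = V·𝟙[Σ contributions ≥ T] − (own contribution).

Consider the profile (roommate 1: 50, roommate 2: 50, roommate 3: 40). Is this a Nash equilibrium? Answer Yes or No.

Total = 140 ≥ 100: provided.
Roommate 1 (pledges 50, payoff 26): dropping to 0 → total 90, payoff 0. No gain.
Roommate 2 (pledges 50, payoff 26): dropping to 0 → total 90, payoff 0. No gain.
Roommate 3 (pledges 40, payoff 36): dropping to 0 → total 100, payoff 76. Profitable deviation.

No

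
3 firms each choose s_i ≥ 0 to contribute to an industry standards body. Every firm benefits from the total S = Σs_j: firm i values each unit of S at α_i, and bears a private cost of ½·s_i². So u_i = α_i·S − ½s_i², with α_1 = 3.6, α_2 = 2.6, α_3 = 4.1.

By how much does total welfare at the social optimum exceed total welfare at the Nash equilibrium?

Firm i's FOC: ∂u_i/∂s_i = α_i − s_i = 0, so s_i* = α_i.
NE contributions = (3.6, 2.6, 4.1); S = 10.3.
W^NE = (Σα)·S − ½Σα_i² = 10.3² − ½·36.53 = 87.825.
Planner sets s_i = Σα_j = 10.3 for every i, so S^SO = 3·10.3 = 30.9.
W^SO = (Σα)·S^SO − ½·3·(Σα)² = (3/2)·10.3² = 159.135.
Deadweight loss = W^SO − W^NE = 71.31.

71.31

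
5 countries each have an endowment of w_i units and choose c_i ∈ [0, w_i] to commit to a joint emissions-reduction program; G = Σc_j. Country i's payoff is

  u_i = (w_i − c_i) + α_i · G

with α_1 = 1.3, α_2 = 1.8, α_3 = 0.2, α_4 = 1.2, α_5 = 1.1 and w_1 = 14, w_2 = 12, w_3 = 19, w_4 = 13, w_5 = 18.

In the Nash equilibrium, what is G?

57

∂u_i/∂c_i = α_i − 1, so country i contributes w_i if α_i > 1, else 0.
α_i > 1 for i ∈ {1, 2, 4, 5}; NE contributions (14, 12, 0, 13, 18), G = 57.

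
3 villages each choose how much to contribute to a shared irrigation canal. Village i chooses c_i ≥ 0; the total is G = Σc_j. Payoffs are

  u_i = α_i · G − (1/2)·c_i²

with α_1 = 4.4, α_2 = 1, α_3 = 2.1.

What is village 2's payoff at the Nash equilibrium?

Village i's FOC: ∂u_i/∂c_i = α_i − c_i = 0, so c_i* = α_i.
NE contributions = (4.4, 1, 2.1); G = 7.5.
u_2 = α_2·G − ½·(c_2)² = 1·7.5 − ½·1² = 7.

7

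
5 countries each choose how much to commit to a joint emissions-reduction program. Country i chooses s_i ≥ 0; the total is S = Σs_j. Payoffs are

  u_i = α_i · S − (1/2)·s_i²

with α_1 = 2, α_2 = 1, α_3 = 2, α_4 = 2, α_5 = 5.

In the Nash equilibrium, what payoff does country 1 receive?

Country i's FOC: ∂u_i/∂s_i = α_i − s_i = 0, so s_i* = α_i.
NE contributions = (2, 1, 2, 2, 5); S = 12.
u_1 = α_1·S − ½·(s_1)² = 2·12 − ½·2² = 22.

22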